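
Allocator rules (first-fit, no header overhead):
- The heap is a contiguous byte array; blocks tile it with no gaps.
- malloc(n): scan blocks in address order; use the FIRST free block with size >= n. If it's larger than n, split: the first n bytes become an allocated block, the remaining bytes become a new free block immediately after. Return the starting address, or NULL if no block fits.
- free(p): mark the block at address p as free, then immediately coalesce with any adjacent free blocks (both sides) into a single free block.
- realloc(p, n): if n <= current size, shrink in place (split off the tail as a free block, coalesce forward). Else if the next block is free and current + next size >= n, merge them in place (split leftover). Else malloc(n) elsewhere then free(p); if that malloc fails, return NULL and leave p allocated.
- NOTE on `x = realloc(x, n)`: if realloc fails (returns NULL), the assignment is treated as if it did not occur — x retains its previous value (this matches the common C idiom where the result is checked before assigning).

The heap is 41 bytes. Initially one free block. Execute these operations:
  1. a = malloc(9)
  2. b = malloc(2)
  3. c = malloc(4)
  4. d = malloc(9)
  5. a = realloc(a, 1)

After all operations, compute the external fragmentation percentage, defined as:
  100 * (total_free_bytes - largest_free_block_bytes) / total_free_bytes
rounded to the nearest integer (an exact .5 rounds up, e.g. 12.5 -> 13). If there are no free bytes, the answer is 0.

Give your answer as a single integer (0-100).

Answer: 32

Derivation:
Op 1: a = malloc(9) -> a = 0; heap: [0-8 ALLOC][9-40 FREE]
Op 2: b = malloc(2) -> b = 9; heap: [0-8 ALLOC][9-10 ALLOC][11-40 FREE]
Op 3: c = malloc(4) -> c = 11; heap: [0-8 ALLOC][9-10 ALLOC][11-14 ALLOC][15-40 FREE]
Op 4: d = malloc(9) -> d = 15; heap: [0-8 ALLOC][9-10 ALLOC][11-14 ALLOC][15-23 ALLOC][24-40 FREE]
Op 5: a = realloc(a, 1) -> a = 0; heap: [0-0 ALLOC][1-8 FREE][9-10 ALLOC][11-14 ALLOC][15-23 ALLOC][24-40 FREE]
Free blocks: [8 17] total_free=25 largest=17 -> 100*(25-17)/25 = 800/25 = 32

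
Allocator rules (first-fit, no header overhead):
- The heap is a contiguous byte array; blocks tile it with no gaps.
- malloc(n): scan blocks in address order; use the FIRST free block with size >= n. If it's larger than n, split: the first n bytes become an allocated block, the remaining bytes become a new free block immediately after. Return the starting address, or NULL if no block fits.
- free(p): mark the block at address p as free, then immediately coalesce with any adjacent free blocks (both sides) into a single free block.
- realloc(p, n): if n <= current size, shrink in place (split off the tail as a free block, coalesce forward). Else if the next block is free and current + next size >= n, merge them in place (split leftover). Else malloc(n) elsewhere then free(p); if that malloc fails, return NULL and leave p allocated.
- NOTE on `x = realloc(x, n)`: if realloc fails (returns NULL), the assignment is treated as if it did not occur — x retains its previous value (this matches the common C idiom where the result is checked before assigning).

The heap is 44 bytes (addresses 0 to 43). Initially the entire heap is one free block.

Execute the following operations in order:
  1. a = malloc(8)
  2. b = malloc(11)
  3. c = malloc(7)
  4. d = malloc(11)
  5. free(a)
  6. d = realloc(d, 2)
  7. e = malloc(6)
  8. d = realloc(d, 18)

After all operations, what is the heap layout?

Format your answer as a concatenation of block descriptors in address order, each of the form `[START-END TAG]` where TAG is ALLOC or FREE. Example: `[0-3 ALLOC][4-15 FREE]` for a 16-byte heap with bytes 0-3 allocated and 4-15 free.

Answer: [0-5 ALLOC][6-7 FREE][8-18 ALLOC][19-25 ALLOC][26-43 ALLOC]

Derivation:
Op 1: a = malloc(8) -> a = 0; heap: [0-7 ALLOC][8-43 FREE]
Op 2: b = malloc(11) -> b = 8; heap: [0-7 ALLOC][8-18 ALLOC][19-43 FREE]
Op 3: c = malloc(7) -> c = 19; heap: [0-7 ALLOC][8-18 ALLOC][19-25 ALLOC][26-43 FREE]
Op 4: d = malloc(11) -> d = 26; heap: [0-7 ALLOC][8-18 ALLOC][19-25 ALLOC][26-36 ALLOC][37-43 FREE]
Op 5: free(a) -> (freed a); heap: [0-7 FREE][8-18 ALLOC][19-25 ALLOC][26-36 ALLOC][37-43 FREE]
Op 6: d = realloc(d, 2) -> d = 26; heap: [0-7 FREE][8-18 ALLOC][19-25 ALLOC][26-27 ALLOC][28-43 FREE]
Op 7: e = malloc(6) -> e = 0; heap: [0-5 ALLOC][6-7 FREE][8-18 ALLOC][19-25 ALLOC][26-27 ALLOC][28-43 FREE]
Op 8: d = realloc(d, 18) -> d = 26; heap: [0-5 ALLOC][6-7 FREE][8-18 ALLOC][19-25 ALLOC][26-43 ALLOC]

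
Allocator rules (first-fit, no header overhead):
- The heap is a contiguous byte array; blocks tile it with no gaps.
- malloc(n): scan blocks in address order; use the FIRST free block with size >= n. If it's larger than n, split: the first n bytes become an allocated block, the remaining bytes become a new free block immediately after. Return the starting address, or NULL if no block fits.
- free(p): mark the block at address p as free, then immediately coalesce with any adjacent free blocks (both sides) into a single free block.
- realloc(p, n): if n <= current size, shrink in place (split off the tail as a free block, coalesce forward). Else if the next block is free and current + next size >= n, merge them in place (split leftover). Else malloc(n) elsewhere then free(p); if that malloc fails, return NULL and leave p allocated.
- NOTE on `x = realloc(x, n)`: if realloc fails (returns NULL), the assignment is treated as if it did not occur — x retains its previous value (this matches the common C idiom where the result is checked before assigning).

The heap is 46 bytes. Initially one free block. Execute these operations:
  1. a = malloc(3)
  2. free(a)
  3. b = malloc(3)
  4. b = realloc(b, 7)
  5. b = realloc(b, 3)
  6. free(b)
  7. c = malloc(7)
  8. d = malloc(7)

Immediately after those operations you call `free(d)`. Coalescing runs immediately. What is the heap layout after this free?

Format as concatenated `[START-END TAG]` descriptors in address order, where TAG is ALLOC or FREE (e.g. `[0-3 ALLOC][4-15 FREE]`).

Answer: [0-6 ALLOC][7-45 FREE]

Derivation:
Op 1: a = malloc(3) -> a = 0; heap: [0-2 ALLOC][3-45 FREE]
Op 2: free(a) -> (freed a); heap: [0-45 FREE]
Op 3: b = malloc(3) -> b = 0; heap: [0-2 ALLOC][3-45 FREE]
Op 4: b = realloc(b, 7) -> b = 0; heap: [0-6 ALLOC][7-45 FREE]
Op 5: b = realloc(b, 3) -> b = 0; heap: [0-2 ALLOC][3-45 FREE]
Op 6: free(b) -> (freed b); heap: [0-45 FREE]
Op 7: c = malloc(7) -> c = 0; heap: [0-6 ALLOC][7-45 FREE]
Op 8: d = malloc(7) -> d = 7; heap: [0-6 ALLOC][7-13 ALLOC][14-45 FREE]
free(d): d = 7 -> block [7-13 ALLOC]; mark free, coalesce with adjacent free neighbors -> [0-6 ALLOC][7-45 FREE]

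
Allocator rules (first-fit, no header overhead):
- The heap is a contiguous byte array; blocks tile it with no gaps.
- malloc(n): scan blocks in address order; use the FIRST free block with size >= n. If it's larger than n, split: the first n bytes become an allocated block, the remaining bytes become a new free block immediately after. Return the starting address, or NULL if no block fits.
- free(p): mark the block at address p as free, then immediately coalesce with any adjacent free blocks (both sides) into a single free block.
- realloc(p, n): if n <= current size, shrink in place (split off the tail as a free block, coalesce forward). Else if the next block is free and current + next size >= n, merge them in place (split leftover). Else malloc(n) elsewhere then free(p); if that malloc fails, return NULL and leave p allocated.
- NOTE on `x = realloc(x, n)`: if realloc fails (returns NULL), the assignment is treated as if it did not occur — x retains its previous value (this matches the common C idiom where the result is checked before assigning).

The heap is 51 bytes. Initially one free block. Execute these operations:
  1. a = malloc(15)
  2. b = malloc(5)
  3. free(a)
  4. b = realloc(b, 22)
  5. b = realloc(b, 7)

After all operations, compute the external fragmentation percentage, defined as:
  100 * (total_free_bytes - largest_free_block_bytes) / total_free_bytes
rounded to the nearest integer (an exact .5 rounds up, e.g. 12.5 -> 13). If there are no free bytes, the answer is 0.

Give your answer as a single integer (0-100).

Op 1: a = malloc(15) -> a = 0; heap: [0-14 ALLOC][15-50 FREE]
Op 2: b = malloc(5) -> b = 15; heap: [0-14 ALLOC][15-19 ALLOC][20-50 FREE]
Op 3: free(a) -> (freed a); heap: [0-14 FREE][15-19 ALLOC][20-50 FREE]
Op 4: b = realloc(b, 22) -> b = 15; heap: [0-14 FREE][15-36 ALLOC][37-50 FREE]
Op 5: b = realloc(b, 7) -> b = 15; heap: [0-14 FREE][15-21 ALLOC][22-50 FREE]
Free blocks: [15 29] total_free=44 largest=29 -> 100*(44-29)/44 = 1500/44 ≈ 34.091 -> rounds to 34

Answer: 34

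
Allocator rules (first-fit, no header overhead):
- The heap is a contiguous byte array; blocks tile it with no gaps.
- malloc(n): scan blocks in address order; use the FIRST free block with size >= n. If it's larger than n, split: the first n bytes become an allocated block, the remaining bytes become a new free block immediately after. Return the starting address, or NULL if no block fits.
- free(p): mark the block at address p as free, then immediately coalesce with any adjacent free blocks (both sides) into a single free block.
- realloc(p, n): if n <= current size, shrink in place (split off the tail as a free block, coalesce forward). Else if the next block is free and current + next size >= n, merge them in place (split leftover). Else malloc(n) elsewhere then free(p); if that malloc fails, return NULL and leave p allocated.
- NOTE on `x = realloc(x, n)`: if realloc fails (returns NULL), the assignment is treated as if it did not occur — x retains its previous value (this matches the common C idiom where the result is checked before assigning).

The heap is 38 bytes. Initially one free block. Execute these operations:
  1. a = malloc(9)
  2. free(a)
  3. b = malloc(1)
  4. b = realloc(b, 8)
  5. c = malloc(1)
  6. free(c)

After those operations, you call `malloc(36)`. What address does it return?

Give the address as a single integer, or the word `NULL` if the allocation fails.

Answer: NULL

Derivation:
Op 1: a = malloc(9) -> a = 0; heap: [0-8 ALLOC][9-37 FREE]
Op 2: free(a) -> (freed a); heap: [0-37 FREE]
Op 3: b = malloc(1) -> b = 0; heap: [0-0 ALLOC][1-37 FREE]
Op 4: b = realloc(b, 8) -> b = 0; heap: [0-7 ALLOC][8-37 FREE]
Op 5: c = malloc(1) -> c = 8; heap: [0-7 ALLOC][8-8 ALLOC][9-37 FREE]
Op 6: free(c) -> (freed c); heap: [0-7 ALLOC][8-37 FREE]
malloc(36): first-fit scan over [0-7 ALLOC][8-37 FREE] -> NULL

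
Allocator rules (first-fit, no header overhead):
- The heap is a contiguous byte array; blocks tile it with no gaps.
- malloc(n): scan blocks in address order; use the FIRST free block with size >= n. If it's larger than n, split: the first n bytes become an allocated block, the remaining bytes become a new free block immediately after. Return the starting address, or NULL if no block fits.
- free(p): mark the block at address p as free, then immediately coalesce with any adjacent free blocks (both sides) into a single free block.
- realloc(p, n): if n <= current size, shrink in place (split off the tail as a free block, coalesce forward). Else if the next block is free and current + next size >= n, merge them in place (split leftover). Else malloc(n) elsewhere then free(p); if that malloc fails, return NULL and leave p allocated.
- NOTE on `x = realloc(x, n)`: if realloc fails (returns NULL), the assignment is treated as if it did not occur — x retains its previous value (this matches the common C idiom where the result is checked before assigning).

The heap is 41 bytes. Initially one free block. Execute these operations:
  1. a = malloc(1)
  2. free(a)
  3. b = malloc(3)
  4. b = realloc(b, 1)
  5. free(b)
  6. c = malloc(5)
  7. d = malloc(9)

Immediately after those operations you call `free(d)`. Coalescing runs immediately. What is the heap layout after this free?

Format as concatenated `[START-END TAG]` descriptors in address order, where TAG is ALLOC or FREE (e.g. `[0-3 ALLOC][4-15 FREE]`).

Op 1: a = malloc(1) -> a = 0; heap: [0-0 ALLOC][1-40 FREE]
Op 2: free(a) -> (freed a); heap: [0-40 FREE]
Op 3: b = malloc(3) -> b = 0; heap: [0-2 ALLOC][3-40 FREE]
Op 4: b = realloc(b, 1) -> b = 0; heap: [0-0 ALLOC][1-40 FREE]
Op 5: free(b) -> (freed b); heap: [0-40 FREE]
Op 6: c = malloc(5) -> c = 0; heap: [0-4 ALLOC][5-40 FREE]
Op 7: d = malloc(9) -> d = 5; heap: [0-4 ALLOC][5-13 ALLOC][14-40 FREE]
free(d): d = 5 -> block [5-13 ALLOC]; mark free, coalesce with adjacent free neighbors -> [0-4 ALLOC][5-40 FREE]

Answer: [0-4 ALLOC][5-40 FREE]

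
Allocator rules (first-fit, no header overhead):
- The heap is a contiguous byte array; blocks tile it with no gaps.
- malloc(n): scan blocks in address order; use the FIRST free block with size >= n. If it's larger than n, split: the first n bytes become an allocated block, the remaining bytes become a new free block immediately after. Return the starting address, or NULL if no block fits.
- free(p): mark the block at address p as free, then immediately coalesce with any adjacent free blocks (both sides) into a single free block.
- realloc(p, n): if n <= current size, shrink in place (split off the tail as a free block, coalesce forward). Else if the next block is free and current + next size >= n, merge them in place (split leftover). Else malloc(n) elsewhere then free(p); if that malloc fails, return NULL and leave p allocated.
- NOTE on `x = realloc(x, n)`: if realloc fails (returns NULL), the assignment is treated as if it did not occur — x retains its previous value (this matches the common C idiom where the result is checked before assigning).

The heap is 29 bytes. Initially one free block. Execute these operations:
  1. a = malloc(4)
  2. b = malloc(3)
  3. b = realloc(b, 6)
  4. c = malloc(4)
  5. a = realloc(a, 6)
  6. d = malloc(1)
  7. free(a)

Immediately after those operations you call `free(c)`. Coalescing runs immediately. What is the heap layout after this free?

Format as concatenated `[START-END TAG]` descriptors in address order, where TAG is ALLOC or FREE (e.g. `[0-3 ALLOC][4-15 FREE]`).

Answer: [0-0 ALLOC][1-3 FREE][4-9 ALLOC][10-28 FREE]

Derivation:
Op 1: a = malloc(4) -> a = 0; heap: [0-3 ALLOC][4-28 FREE]
Op 2: b = malloc(3) -> b = 4; heap: [0-3 ALLOC][4-6 ALLOC][7-28 FREE]
Op 3: b = realloc(b, 6) -> b = 4; heap: [0-3 ALLOC][4-9 ALLOC][10-28 FREE]
Op 4: c = malloc(4) -> c = 10; heap: [0-3 ALLOC][4-9 ALLOC][10-13 ALLOC][14-28 FREE]
Op 5: a = realloc(a, 6) -> a = 14; heap: [0-3 FREE][4-9 ALLOC][10-13 ALLOC][14-19 ALLOC][20-28 FREE]
Op 6: d = malloc(1) -> d = 0; heap: [0-0 ALLOC][1-3 FREE][4-9 ALLOC][10-13 ALLOC][14-19 ALLOC][20-28 FREE]
Op 7: free(a) -> (freed a); heap: [0-0 ALLOC][1-3 FREE][4-9 ALLOC][10-13 ALLOC][14-28 FREE]
free(c): c = 10 -> block [10-13 ALLOC]; mark free, coalesce with adjacent free neighbors -> [0-0 ALLOC][1-3 FREE][4-9 ALLOC][10-28 FREE]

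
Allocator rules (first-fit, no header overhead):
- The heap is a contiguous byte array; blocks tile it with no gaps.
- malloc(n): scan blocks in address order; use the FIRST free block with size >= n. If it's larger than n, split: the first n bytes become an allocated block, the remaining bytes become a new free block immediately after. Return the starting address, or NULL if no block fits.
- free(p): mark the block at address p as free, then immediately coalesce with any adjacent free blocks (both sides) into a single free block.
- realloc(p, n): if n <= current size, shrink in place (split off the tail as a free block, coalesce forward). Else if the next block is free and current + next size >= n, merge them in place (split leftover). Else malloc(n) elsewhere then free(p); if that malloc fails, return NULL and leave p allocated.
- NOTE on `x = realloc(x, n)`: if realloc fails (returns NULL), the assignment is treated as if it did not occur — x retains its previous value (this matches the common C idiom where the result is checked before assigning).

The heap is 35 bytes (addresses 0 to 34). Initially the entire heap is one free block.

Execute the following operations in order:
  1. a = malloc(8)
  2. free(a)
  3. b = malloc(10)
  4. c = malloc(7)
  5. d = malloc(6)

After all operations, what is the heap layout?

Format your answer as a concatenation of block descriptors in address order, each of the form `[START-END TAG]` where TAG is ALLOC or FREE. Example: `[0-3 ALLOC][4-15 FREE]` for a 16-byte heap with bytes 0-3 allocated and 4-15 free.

Answer: [0-9 ALLOC][10-16 ALLOC][17-22 ALLOC][23-34 FREE]

Derivation:
Op 1: a = malloc(8) -> a = 0; heap: [0-7 ALLOC][8-34 FREE]
Op 2: free(a) -> (freed a); heap: [0-34 FREE]
Op 3: b = malloc(10) -> b = 0; heap: [0-9 ALLOC][10-34 FREE]
Op 4: c = malloc(7) -> c = 10; heap: [0-9 ALLOC][10-16 ALLOC][17-34 FREE]
Op 5: d = malloc(6) -> d = 17; heap: [0-9 ALLOC][10-16 ALLOC][17-22 ALLOC][23-34 FREE]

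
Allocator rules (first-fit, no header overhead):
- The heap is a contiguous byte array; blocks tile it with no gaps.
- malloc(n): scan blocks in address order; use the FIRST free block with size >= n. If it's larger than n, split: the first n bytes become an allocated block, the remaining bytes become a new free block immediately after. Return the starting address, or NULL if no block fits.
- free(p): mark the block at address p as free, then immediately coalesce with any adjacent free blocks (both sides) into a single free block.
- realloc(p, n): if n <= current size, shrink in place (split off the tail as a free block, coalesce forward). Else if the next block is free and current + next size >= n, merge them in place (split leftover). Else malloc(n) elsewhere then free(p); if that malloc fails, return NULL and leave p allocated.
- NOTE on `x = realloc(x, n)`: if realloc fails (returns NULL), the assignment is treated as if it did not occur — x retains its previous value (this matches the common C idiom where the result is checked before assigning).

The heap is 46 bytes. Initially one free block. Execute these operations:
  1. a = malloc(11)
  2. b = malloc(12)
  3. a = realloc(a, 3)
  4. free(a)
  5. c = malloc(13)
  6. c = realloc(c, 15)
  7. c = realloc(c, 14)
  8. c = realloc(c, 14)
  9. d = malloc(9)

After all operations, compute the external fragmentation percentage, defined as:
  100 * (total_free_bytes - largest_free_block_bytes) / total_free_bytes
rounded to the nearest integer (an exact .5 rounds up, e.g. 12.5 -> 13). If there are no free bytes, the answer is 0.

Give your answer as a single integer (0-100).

Op 1: a = malloc(11) -> a = 0; heap: [0-10 ALLOC][11-45 FREE]
Op 2: b = malloc(12) -> b = 11; heap: [0-10 ALLOC][11-22 ALLOC][23-45 FREE]
Op 3: a = realloc(a, 3) -> a = 0; heap: [0-2 ALLOC][3-10 FREE][11-22 ALLOC][23-45 FREE]
Op 4: free(a) -> (freed a); heap: [0-10 FREE][11-22 ALLOC][23-45 FREE]
Op 5: c = malloc(13) -> c = 23; heap: [0-10 FREE][11-22 ALLOC][23-35 ALLOC][36-45 FREE]
Op 6: c = realloc(c, 15) -> c = 23; heap: [0-10 FREE][11-22 ALLOC][23-37 ALLOC][38-45 FREE]
Op 7: c = realloc(c, 14) -> c = 23; heap: [0-10 FREE][11-22 ALLOC][23-36 ALLOC][37-45 FREE]
Op 8: c = realloc(c, 14) -> c = 23; heap: [0-10 FREE][11-22 ALLOC][23-36 ALLOC][37-45 FREE]
Op 9: d = malloc(9) -> d = 0; heap: [0-8 ALLOC][9-10 FREE][11-22 ALLOC][23-36 ALLOC][37-45 FREE]
Free blocks: [2 9] total_free=11 largest=9 -> 100*(11-9)/11 = 200/11 ≈ 18.182 -> rounds to 18

Answer: 18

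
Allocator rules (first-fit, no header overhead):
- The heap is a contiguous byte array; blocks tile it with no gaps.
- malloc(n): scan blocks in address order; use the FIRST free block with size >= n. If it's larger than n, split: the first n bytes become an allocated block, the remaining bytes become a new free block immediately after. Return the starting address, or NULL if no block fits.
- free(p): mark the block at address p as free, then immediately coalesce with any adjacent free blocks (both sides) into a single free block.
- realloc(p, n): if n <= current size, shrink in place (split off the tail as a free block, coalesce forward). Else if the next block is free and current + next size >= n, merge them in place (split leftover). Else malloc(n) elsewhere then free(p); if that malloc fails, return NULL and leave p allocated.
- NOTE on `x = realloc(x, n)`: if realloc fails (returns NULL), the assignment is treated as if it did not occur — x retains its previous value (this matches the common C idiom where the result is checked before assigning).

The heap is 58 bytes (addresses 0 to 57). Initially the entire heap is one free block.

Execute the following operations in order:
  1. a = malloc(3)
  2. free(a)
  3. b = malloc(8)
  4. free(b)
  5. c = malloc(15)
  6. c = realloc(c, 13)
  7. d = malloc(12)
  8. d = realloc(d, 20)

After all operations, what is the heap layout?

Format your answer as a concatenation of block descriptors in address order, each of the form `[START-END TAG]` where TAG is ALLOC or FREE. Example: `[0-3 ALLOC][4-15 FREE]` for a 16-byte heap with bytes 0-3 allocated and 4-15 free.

Answer: [0-12 ALLOC][13-32 ALLOC][33-57 FREE]

Derivation:
Op 1: a = malloc(3) -> a = 0; heap: [0-2 ALLOC][3-57 FREE]
Op 2: free(a) -> (freed a); heap: [0-57 FREE]
Op 3: b = malloc(8) -> b = 0; heap: [0-7 ALLOC][8-57 FREE]
Op 4: free(b) -> (freed b); heap: [0-57 FREE]
Op 5: c = malloc(15) -> c = 0; heap: [0-14 ALLOC][15-57 FREE]
Op 6: c = realloc(c, 13) -> c = 0; heap: [0-12 ALLOC][13-57 FREE]
Op 7: d = malloc(12) -> d = 13; heap: [0-12 ALLOC][13-24 ALLOC][25-57 FREE]
Op 8: d = realloc(d, 20) -> d = 13; heap: [0-12 ALLOC][13-32 ALLOC][33-57 FREE]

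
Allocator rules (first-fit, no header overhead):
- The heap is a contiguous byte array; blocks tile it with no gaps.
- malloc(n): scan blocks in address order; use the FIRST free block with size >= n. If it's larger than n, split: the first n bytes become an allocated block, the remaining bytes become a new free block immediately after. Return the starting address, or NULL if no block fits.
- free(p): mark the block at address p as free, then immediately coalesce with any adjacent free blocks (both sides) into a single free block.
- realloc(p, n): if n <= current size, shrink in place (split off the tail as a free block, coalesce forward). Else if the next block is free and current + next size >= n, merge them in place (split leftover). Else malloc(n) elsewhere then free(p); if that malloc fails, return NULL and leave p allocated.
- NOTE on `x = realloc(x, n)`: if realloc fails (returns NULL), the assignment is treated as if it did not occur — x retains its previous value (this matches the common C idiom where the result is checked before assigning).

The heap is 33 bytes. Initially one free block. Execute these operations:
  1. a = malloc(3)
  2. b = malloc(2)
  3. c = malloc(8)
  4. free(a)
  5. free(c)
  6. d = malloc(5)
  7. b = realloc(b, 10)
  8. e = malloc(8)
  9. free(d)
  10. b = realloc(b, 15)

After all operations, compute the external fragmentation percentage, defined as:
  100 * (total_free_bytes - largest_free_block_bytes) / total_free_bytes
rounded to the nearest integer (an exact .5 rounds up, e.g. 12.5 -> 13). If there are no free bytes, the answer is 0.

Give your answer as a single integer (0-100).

Op 1: a = malloc(3) -> a = 0; heap: [0-2 ALLOC][3-32 FREE]
Op 2: b = malloc(2) -> b = 3; heap: [0-2 ALLOC][3-4 ALLOC][5-32 FREE]
Op 3: c = malloc(8) -> c = 5; heap: [0-2 ALLOC][3-4 ALLOC][5-12 ALLOC][13-32 FREE]
Op 4: free(a) -> (freed a); heap: [0-2 FREE][3-4 ALLOC][5-12 ALLOC][13-32 FREE]
Op 5: free(c) -> (freed c); heap: [0-2 FREE][3-4 ALLOC][5-32 FREE]
Op 6: d = malloc(5) -> d = 5; heap: [0-2 FREE][3-4 ALLOC][5-9 ALLOC][10-32 FREE]
Op 7: b = realloc(b, 10) -> b = 10; heap: [0-4 FREE][5-9 ALLOC][10-19 ALLOC][20-32 FREE]
Op 8: e = malloc(8) -> e = 20; heap: [0-4 FREE][5-9 ALLOC][10-19 ALLOC][20-27 ALLOC][28-32 FREE]
Op 9: free(d) -> (freed d); heap: [0-9 FREE][10-19 ALLOC][20-27 ALLOC][28-32 FREE]
Op 10: b = realloc(b, 15) -> NULL (b unchanged); heap: [0-9 FREE][10-19 ALLOC][20-27 ALLOC][28-32 FREE]
Free blocks: [10 5] total_free=15 largest=10 -> 100*(15-10)/15 = 500/15 ≈ 33.333 -> rounds to 33

Answer: 33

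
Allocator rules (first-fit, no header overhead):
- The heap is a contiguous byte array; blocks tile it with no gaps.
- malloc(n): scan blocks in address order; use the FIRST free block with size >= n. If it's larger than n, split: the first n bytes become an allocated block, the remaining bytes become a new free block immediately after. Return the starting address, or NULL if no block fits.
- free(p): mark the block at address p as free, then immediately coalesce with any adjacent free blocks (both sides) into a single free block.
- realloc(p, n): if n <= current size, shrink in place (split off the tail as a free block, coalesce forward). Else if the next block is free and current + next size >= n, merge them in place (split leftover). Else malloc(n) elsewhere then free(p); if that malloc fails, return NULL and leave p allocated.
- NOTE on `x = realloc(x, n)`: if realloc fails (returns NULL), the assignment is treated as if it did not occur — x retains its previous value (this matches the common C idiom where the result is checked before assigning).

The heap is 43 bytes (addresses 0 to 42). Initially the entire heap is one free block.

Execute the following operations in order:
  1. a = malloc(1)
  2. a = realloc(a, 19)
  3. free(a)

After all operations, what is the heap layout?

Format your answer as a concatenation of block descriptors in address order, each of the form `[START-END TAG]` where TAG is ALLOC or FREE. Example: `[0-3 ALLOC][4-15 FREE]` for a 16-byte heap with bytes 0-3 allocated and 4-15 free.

Answer: [0-42 FREE]

Derivation:
Op 1: a = malloc(1) -> a = 0; heap: [0-0 ALLOC][1-42 FREE]
Op 2: a = realloc(a, 19) -> a = 0; heap: [0-18 ALLOC][19-42 FREE]
Op 3: free(a) -> (freed a); heap: [0-42 FREE]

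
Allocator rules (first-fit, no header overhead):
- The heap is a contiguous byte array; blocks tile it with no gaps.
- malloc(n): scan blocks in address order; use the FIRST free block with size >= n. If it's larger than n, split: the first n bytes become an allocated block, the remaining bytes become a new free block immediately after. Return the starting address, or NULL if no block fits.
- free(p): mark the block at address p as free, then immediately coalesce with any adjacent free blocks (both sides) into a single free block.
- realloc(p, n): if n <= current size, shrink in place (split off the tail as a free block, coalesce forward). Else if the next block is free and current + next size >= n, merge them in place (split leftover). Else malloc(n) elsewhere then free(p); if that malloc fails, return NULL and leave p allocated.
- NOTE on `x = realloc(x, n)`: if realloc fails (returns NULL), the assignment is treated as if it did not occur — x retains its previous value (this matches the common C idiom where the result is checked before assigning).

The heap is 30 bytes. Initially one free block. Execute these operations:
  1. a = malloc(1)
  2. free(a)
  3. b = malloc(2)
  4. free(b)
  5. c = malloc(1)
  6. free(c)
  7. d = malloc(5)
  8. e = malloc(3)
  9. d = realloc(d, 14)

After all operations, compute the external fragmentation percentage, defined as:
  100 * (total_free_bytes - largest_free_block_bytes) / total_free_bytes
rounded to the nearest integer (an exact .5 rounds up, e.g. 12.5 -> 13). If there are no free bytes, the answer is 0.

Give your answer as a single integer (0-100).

Op 1: a = malloc(1) -> a = 0; heap: [0-0 ALLOC][1-29 FREE]
Op 2: free(a) -> (freed a); heap: [0-29 FREE]
Op 3: b = malloc(2) -> b = 0; heap: [0-1 ALLOC][2-29 FREE]
Op 4: free(b) -> (freed b); heap: [0-29 FREE]
Op 5: c = malloc(1) -> c = 0; heap: [0-0 ALLOC][1-29 FREE]
Op 6: free(c) -> (freed c); heap: [0-29 FREE]
Op 7: d = malloc(5) -> d = 0; heap: [0-4 ALLOC][5-29 FREE]
Op 8: e = malloc(3) -> e = 5; heap: [0-4 ALLOC][5-7 ALLOC][8-29 FREE]
Op 9: d = realloc(d, 14) -> d = 8; heap: [0-4 FREE][5-7 ALLOC][8-21 ALLOC][22-29 FREE]
Free blocks: [5 8] total_free=13 largest=8 -> 100*(13-8)/13 = 500/13 ≈ 38.462 -> rounds to 38

Answer: 38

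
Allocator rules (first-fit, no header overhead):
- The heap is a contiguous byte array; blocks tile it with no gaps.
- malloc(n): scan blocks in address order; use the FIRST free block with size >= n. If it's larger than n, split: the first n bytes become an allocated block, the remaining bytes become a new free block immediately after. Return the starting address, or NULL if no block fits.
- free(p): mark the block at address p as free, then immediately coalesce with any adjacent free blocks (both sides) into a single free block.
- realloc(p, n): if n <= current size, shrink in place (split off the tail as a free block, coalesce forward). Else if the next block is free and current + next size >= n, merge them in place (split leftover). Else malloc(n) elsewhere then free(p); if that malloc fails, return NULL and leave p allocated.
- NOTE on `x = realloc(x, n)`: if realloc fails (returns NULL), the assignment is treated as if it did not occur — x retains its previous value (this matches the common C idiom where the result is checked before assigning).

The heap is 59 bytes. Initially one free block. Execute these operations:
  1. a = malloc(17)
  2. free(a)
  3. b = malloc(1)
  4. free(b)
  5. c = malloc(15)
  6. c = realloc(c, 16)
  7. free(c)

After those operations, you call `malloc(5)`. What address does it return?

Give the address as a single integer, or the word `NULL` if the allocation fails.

Op 1: a = malloc(17) -> a = 0; heap: [0-16 ALLOC][17-58 FREE]
Op 2: free(a) -> (freed a); heap: [0-58 FREE]
Op 3: b = malloc(1) -> b = 0; heap: [0-0 ALLOC][1-58 FREE]
Op 4: free(b) -> (freed b); heap: [0-58 FREE]
Op 5: c = malloc(15) -> c = 0; heap: [0-14 ALLOC][15-58 FREE]
Op 6: c = realloc(c, 16) -> c = 0; heap: [0-15 ALLOC][16-58 FREE]
Op 7: free(c) -> (freed c); heap: [0-58 FREE]
malloc(5): first-fit scan over [0-58 FREE] -> 0

Answer: 0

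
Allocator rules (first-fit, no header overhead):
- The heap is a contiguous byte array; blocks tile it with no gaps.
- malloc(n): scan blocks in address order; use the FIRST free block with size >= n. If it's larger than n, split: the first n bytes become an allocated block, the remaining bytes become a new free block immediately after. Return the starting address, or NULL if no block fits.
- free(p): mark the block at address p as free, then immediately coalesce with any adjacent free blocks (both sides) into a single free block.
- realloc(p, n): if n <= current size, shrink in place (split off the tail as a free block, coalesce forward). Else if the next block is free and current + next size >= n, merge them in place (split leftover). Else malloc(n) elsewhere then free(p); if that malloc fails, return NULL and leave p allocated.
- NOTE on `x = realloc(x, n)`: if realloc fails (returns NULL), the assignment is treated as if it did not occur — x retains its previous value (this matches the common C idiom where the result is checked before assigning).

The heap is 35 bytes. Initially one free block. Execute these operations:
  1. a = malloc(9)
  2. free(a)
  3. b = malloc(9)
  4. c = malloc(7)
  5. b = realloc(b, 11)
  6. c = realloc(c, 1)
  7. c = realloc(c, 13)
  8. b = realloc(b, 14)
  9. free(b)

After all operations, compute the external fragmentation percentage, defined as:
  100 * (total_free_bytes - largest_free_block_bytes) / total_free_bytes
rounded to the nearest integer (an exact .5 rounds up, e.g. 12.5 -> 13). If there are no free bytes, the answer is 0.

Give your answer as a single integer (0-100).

Op 1: a = malloc(9) -> a = 0; heap: [0-8 ALLOC][9-34 FREE]
Op 2: free(a) -> (freed a); heap: [0-34 FREE]
Op 3: b = malloc(9) -> b = 0; heap: [0-8 ALLOC][9-34 FREE]
Op 4: c = malloc(7) -> c = 9; heap: [0-8 ALLOC][9-15 ALLOC][16-34 FREE]
Op 5: b = realloc(b, 11) -> b = 16; heap: [0-8 FREE][9-15 ALLOC][16-26 ALLOC][27-34 FREE]
Op 6: c = realloc(c, 1) -> c = 9; heap: [0-8 FREE][9-9 ALLOC][10-15 FREE][16-26 ALLOC][27-34 FREE]
Op 7: c = realloc(c, 13) -> NULL (c unchanged); heap: [0-8 FREE][9-9 ALLOC][10-15 FREE][16-26 ALLOC][27-34 FREE]
Op 8: b = realloc(b, 14) -> b = 16; heap: [0-8 FREE][9-9 ALLOC][10-15 FREE][16-29 ALLOC][30-34 FREE]
Op 9: free(b) -> (freed b); heap: [0-8 FREE][9-9 ALLOC][10-34 FREE]
Free blocks: [9 25] total_free=34 largest=25 -> 100*(34-25)/34 = 900/34 ≈ 26.471 -> rounds to 26

Answer: 26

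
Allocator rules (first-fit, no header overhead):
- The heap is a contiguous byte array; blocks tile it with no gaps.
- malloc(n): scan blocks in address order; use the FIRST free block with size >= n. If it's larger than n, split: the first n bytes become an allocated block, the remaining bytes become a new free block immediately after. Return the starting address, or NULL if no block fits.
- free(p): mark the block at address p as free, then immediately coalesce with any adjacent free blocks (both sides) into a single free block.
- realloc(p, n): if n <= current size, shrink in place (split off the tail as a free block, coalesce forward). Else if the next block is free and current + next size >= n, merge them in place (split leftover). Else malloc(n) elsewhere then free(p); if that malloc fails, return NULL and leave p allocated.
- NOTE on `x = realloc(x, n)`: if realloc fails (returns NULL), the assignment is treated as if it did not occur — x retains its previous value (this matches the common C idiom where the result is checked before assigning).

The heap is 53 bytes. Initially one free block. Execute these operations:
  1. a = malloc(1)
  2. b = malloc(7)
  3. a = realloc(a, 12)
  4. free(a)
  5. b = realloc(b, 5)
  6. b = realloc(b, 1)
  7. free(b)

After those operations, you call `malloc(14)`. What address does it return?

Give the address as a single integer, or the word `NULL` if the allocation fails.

Answer: 0

Derivation:
Op 1: a = malloc(1) -> a = 0; heap: [0-0 ALLOC][1-52 FREE]
Op 2: b = malloc(7) -> b = 1; heap: [0-0 ALLOC][1-7 ALLOC][8-52 FREE]
Op 3: a = realloc(a, 12) -> a = 8; heap: [0-0 FREE][1-7 ALLOC][8-19 ALLOC][20-52 FREE]
Op 4: free(a) -> (freed a); heap: [0-0 FREE][1-7 ALLOC][8-52 FREE]
Op 5: b = realloc(b, 5) -> b = 1; heap: [0-0 FREE][1-5 ALLOC][6-52 FREE]
Op 6: b = realloc(b, 1) -> b = 1; heap: [0-0 FREE][1-1 ALLOC][2-52 FREE]
Op 7: free(b) -> (freed b); heap: [0-52 FREE]
malloc(14): first-fit scan over [0-52 FREE] -> 0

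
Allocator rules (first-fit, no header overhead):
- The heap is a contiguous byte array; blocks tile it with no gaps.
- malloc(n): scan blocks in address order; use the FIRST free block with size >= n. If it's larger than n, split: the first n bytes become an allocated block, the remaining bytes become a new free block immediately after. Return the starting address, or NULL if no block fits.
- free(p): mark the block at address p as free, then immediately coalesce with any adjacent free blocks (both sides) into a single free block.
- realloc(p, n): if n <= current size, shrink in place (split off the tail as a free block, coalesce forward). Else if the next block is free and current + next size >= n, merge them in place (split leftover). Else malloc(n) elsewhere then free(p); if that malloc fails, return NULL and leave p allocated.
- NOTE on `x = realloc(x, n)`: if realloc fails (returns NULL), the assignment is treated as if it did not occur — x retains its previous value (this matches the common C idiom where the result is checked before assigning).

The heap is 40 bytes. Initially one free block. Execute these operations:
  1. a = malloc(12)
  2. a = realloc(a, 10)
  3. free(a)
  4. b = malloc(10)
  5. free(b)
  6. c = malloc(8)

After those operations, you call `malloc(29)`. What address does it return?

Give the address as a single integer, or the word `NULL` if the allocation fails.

Answer: 8

Derivation:
Op 1: a = malloc(12) -> a = 0; heap: [0-11 ALLOC][12-39 FREE]
Op 2: a = realloc(a, 10) -> a = 0; heap: [0-9 ALLOC][10-39 FREE]
Op 3: free(a) -> (freed a); heap: [0-39 FREE]
Op 4: b = malloc(10) -> b = 0; heap: [0-9 ALLOC][10-39 FREE]
Op 5: free(b) -> (freed b); heap: [0-39 FREE]
Op 6: c = malloc(8) -> c = 0; heap: [0-7 ALLOC][8-39 FREE]
malloc(29): first-fit scan over [0-7 ALLOC][8-39 FREE] -> 8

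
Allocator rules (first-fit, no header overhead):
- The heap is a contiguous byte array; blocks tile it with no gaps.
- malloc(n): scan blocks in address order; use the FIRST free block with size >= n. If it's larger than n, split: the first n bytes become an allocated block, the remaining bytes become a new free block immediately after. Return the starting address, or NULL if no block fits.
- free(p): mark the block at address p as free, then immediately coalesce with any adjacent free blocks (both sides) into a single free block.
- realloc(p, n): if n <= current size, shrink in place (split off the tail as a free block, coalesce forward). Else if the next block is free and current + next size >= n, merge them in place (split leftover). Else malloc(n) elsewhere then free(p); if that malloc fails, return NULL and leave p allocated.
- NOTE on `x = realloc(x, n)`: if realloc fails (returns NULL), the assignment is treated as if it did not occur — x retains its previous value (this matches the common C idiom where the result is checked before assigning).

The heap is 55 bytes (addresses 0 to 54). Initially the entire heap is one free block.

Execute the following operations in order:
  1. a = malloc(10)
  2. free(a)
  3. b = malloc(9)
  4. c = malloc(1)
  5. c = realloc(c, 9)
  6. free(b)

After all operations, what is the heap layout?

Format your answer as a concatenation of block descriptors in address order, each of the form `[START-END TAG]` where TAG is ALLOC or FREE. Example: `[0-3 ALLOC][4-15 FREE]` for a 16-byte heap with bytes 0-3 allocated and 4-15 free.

Answer: [0-8 FREE][9-17 ALLOC][18-54 FREE]

Derivation:
Op 1: a = malloc(10) -> a = 0; heap: [0-9 ALLOC][10-54 FREE]
Op 2: free(a) -> (freed a); heap: [0-54 FREE]
Op 3: b = malloc(9) -> b = 0; heap: [0-8 ALLOC][9-54 FREE]
Op 4: c = malloc(1) -> c = 9; heap: [0-8 ALLOC][9-9 ALLOC][10-54 FREE]
Op 5: c = realloc(c, 9) -> c = 9; heap: [0-8 ALLOC][9-17 ALLOC][18-54 FREE]
Op 6: free(b) -> (freed b); heap: [0-8 FREE][9-17 ALLOC][18-54 FREE]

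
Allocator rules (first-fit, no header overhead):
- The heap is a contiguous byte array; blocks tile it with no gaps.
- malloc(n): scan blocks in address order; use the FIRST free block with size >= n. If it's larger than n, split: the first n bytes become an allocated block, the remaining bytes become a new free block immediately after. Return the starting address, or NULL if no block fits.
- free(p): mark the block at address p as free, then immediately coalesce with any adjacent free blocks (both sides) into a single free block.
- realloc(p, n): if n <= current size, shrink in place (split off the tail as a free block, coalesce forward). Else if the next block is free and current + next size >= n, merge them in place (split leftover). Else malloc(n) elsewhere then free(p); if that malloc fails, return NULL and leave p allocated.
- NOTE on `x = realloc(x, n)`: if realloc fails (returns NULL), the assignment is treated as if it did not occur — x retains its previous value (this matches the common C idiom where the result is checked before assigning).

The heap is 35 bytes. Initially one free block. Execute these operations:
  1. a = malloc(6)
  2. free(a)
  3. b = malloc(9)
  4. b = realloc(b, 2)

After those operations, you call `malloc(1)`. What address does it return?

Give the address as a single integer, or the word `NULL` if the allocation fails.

Answer: 2

Derivation:
Op 1: a = malloc(6) -> a = 0; heap: [0-5 ALLOC][6-34 FREE]
Op 2: free(a) -> (freed a); heap: [0-34 FREE]
Op 3: b = malloc(9) -> b = 0; heap: [0-8 ALLOC][9-34 FREE]
Op 4: b = realloc(b, 2) -> b = 0; heap: [0-1 ALLOC][2-34 FREE]
malloc(1): first-fit scan over [0-1 ALLOC][2-34 FREE] -> 2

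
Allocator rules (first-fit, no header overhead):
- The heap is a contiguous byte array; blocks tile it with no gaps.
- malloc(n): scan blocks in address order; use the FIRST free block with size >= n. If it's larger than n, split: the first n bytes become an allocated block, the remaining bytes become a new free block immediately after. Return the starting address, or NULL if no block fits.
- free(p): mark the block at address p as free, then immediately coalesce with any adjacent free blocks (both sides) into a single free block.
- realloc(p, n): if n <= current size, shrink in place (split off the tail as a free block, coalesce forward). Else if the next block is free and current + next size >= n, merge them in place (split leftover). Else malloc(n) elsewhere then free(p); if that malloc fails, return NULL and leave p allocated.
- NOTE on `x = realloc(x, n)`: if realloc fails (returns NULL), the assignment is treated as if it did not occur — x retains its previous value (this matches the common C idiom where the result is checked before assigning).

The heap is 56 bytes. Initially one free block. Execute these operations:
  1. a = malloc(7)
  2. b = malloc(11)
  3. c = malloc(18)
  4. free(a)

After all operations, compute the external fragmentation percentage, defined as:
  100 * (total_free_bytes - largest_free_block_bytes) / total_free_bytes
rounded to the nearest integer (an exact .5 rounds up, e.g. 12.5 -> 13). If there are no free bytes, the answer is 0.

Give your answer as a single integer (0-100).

Answer: 26

Derivation:
Op 1: a = malloc(7) -> a = 0; heap: [0-6 ALLOC][7-55 FREE]
Op 2: b = malloc(11) -> b = 7; heap: [0-6 ALLOC][7-17 ALLOC][18-55 FREE]
Op 3: c = malloc(18) -> c = 18; heap: [0-6 ALLOC][7-17 ALLOC][18-35 ALLOC][36-55 FREE]
Op 4: free(a) -> (freed a); heap: [0-6 FREE][7-17 ALLOC][18-35 ALLOC][36-55 FREE]
Free blocks: [7 20] total_free=27 largest=20 -> 100*(27-20)/27 = 700/27 ≈ 25.926 -> rounds to 26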